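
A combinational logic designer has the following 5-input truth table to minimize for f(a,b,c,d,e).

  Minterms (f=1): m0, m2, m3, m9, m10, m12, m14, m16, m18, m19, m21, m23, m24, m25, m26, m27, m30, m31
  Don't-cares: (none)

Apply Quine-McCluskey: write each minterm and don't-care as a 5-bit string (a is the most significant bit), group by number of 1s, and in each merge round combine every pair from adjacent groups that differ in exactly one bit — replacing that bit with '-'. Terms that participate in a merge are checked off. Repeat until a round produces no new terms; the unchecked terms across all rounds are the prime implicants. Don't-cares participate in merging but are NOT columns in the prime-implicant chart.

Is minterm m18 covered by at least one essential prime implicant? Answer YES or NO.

YES

[col 0] 00000*, 00010*, 00011*, 01001*, 01010*, 01100*, 01110*, 10000*, 10010*, 10011*, 10101*, 10111*, 11000*, 11001*, 11010*, 11011*, 11110*, 11111*
[col 1] -0000*, -0010*, -0011*, -1001, -1010*, -1110*, 0-010*, 000-0*, 0001-*, 01-10*, 011-0, 1-000*, 1-010*, 1-011*, 1-111*, 10-11*, 100-0*, 1001-*, 101-1, 11-10*, 11-11*, 110-0*, 110-1*, 1100-*, 1101-*, 1111-*
[col 2] --010, -00-0, -001-, -1-10, 1--11, 1-0-0, 1-01-, 11-1-, 110--
Prime implicants: --010, -00-0, -001-, -1-10, -1001, 011-0, 1--11, 1-0-0, 1-01-, 101-1, 11-1-, 110--
PI chart (minterm → PIs covering it):
  0 | -00-0  (sole → essential)
  2 | --010,-00-0,-001-
  3 | -001-  (sole → essential)
  9 | -1001  (sole → essential)
  10 | --010,-1-10
  12 | 011-0  (sole → essential)
  14 | -1-10,011-0
  16 | -00-0,1-0-0
  18 | --010,-00-0,-001-,1-0-0,1-01-
  19 | -001-,1--11,1-01-
  21 | 101-1  (sole → essential)
  23 | 1--11,101-1
  24 | 1-0-0,110--
  25 | -1001,110--
  26 | --010,-1-10,1-0-0,1-01-,11-1-,110--
  27 | 1--11,1-01-,11-1-,110--
  30 | -1-10,11-1-
  31 | 1--11,11-1-
Essential prime implicants: -00-0, -001-, -1001, 011-0, 101-1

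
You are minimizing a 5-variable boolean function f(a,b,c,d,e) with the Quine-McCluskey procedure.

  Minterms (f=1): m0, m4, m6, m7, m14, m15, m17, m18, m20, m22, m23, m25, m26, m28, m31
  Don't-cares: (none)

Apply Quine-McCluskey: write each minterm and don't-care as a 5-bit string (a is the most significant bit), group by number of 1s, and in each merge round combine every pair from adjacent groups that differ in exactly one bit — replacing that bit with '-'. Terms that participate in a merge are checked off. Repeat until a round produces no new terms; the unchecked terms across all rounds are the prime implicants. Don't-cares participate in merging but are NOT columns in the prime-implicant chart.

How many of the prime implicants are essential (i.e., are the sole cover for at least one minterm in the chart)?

[col 0] 00000*, 00100*, 00110*, 00111*, 01110*, 01111*, 10001*, 10010*, 10100*, 10110*, 10111*, 11001*, 11010*, 11100*, 11111*
[col 1] -0100*, -0110*, -0111*, -1111*, 0-110*, 0-111*, 00-00, 001-0*, 0011-*, 0111-*, 1-001, 1-010, 1-100, 1-111*, 10-10, 101-0*, 1011-*
[col 2] --111, -01-0, -011-, 0-11-
Prime implicants: --111, -01-0, -011-, 0-11-, 00-00, 1-001, 1-010, 1-100, 10-10
PI chart (minterm → PIs covering it):
  0 | 00-00  (sole → essential)
  4 | -01-0,00-00
  6 | -01-0,-011-,0-11-
  7 | --111,-011-,0-11-
  14 | 0-11-  (sole → essential)
  15 | --111,0-11-
  17 | 1-001  (sole → essential)
  18 | 1-010,10-10
  20 | -01-0,1-100
  22 | -01-0,-011-,10-10
  23 | --111,-011-
  25 | 1-001  (sole → essential)
  26 | 1-010  (sole → essential)
  28 | 1-100  (sole → essential)
  31 | --111  (sole → essential)
Essential prime implicants: --111, 0-11-, 00-00, 1-001, 1-010, 1-100

6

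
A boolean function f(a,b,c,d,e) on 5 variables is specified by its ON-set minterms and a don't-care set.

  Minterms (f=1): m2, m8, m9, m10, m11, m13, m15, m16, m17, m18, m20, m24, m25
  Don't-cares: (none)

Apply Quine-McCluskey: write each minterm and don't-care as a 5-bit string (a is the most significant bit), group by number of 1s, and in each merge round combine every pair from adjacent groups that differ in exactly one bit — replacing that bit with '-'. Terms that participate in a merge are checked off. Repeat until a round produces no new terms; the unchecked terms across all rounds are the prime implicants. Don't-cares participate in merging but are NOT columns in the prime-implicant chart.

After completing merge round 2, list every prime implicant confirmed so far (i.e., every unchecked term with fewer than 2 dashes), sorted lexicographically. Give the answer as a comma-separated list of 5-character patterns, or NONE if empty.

Round 0: 00010✓ 01000✓ 01001✓ 01010✓ 01011✓ 01101✓ 01111✓ 10000✓ 10001✓ 10010✓ 10100✓ 11000✓ 11001✓
Round 1: -0010 -1000✓ -1001✓ 0-010 01-01✓ 01-11✓ 010-0✓ 010-1✓ 0100-✓ 0101-✓ 011-1✓ 1-000✓ 1-001✓ 10-00 100-0 1000-✓ 1100-✓
Round 2: -100- 01--1 010-- 1-00-
PIs = {-0010, -100-, 0-010, 01--1, 010--, 1-00-, 10-00, 100-0}

-0010, 0-010, 10-00, 100-0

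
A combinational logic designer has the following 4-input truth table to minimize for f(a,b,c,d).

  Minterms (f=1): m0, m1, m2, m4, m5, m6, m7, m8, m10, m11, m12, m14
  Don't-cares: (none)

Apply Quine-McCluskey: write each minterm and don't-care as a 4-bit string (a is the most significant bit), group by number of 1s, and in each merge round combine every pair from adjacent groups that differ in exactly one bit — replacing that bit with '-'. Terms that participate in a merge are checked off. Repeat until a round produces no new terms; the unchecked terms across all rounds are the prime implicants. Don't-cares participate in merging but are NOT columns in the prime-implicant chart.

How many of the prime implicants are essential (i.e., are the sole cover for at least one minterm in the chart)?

[col 0] 0000*, 0001*, 0010*, 0100*, 0101*, 0110*, 0111*, 1000*, 1010*, 1011*, 1100*, 1110*
[col 1] -000*, -010*, -100*, -110*, 0-00*, 0-01*, 0-10*, 00-0*, 000-*, 01-0*, 01-1*, 010-*, 011-*, 1-00*, 1-10*, 10-0*, 101-, 11-0*
[col 2] --00*, --10*, -0-0*, -1-0*, 0--0*, 0-0-, 01--, 1--0*
[col 3] ---0
Prime implicants: ---0, 0-0-, 01--, 101-
PI chart (minterm → PIs covering it):
  0 | ---0,0-0-
  1 | 0-0-  (sole → essential)
  2 | ---0  (sole → essential)
  4 | ---0,0-0-,01--
  5 | 0-0-,01--
  6 | ---0,01--
  7 | 01--  (sole → essential)
  8 | ---0  (sole → essential)
  10 | ---0,101-
  11 | 101-  (sole → essential)
  12 | ---0  (sole → essential)
  14 | ---0  (sole → essential)
Essential prime implicants: ---0, 0-0-, 01--, 101-

4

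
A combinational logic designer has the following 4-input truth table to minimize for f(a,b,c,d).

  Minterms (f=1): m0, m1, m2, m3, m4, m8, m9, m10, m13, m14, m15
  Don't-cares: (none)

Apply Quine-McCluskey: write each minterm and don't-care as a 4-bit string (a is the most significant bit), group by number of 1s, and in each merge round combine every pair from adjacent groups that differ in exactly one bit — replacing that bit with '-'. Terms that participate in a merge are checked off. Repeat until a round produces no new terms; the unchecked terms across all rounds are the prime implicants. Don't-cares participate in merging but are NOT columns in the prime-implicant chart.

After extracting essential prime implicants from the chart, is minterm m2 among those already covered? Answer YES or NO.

[col 0] 0000*, 0001*, 0010*, 0011*, 0100*, 1000*, 1001*, 1010*, 1101*, 1110*, 1111*
[col 1] -000*, -001*, -010*, 0-00, 00-0*, 00-1*, 000-*, 001-*, 1-01, 1-10, 10-0*, 100-*, 11-1, 111-
[col 2] -0-0, -00-, 00--
Prime implicants: -0-0, -00-, 0-00, 00--, 1-01, 1-10, 11-1, 111-
PI chart (minterm → PIs covering it):
  0 | -0-0,-00-,0-00,00--
  1 | -00-,00--
  2 | -0-0,00--
  3 | 00--  (sole → essential)
  4 | 0-00  (sole → essential)
  8 | -0-0,-00-
  9 | -00-,1-01
  10 | -0-0,1-10
  13 | 1-01,11-1
  14 | 1-10,111-
  15 | 11-1,111-
Essential prime implicants: 0-00, 00--

YES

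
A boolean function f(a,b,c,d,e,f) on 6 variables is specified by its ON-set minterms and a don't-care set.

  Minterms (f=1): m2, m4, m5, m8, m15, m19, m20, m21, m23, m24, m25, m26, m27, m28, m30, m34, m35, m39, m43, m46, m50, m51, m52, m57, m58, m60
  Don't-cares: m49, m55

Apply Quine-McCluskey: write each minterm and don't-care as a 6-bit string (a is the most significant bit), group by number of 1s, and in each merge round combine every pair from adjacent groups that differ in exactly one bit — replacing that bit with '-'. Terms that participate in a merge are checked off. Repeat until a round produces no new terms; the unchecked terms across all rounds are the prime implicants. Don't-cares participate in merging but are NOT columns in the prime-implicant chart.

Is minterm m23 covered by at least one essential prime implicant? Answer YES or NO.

size-2^0 implicants → 000010(✓)  000100(✓)  000101(✓)  001000(✓)  001111  010011(✓)  010100(✓)  010101(✓)  010111(✓)  011000(✓)  011001(✓)  011010(✓)  011011(✓)  011100(✓)  011110(✓)  100010(✓)  100011(✓)  100111(✓)  101011(✓)  101110  110001(✓)  110010(✓)  110011(✓)  110100(✓)  110111(✓)  111001(✓)  111010(✓)  111100(✓)
size-2^1 implicants → -00010  -10011(✓)  -10100(✓)  -10111(✓)  -11001  -11010  -11100(✓)  0-0100(✓)  0-0101(✓)  0-1000  00010-(✓)  01-011  01-100(✓)  010-11(✓)  0101-1  01010-(✓)  011-00(✓)  011-10(✓)  0110-0(✓)  0110-1(✓)  01100-(✓)  01101-(✓)  0111-0(✓)  1-0010(✓)  1-0011(✓)  1-0111(✓)  10-011  100-11(✓)  10001-(✓)  11-001  11-010  11-100(✓)  110-11(✓)  1100-1  11001-(✓)
size-2^2 implicants → -1-100  -10-11  0-010-  011--0  0110--  1-0-11  1-001-
Unchecked terms (primes): -00010, -1-100, -10-11, -11001, -11010, 0-010-, 0-1000, 001111, 01-011, 0101-1, 011--0, 0110--, 1-0-11, 1-001-, 10-011, 101110, 11-001, 11-010, 1100-1
Minterm coverage:
  m2 ⊆ -00010 [E]
  m4 ⊆ 0-010- [E]
  m5 ⊆ 0-010- [E]
  m8 ⊆ 0-1000 [E]
  m15 ⊆ 001111 [E]
  m19 ⊆ -10-11,01-011
  m20 ⊆ -1-100,0-010-
  m21 ⊆ 0-010-,0101-1
  m23 ⊆ -10-11,0101-1
  m24 ⊆ 0-1000,011--0,0110--
  m25 ⊆ -11001,0110--
  m26 ⊆ -11010,011--0,0110--
  m27 ⊆ 01-011,0110--
  m28 ⊆ -1-100,011--0
  m30 ⊆ 011--0 [E]
  m34 ⊆ -00010,1-001-
  m35 ⊆ 1-0-11,1-001-,10-011
  m39 ⊆ 1-0-11 [E]
  m43 ⊆ 10-011 [E]
  m46 ⊆ 101110 [E]
  m50 ⊆ 1-001-,11-010
  m51 ⊆ -10-11,1-0-11,1-001-,1100-1
  m52 ⊆ -1-100 [E]
  m57 ⊆ -11001,11-001
  m58 ⊆ -11010,11-010
  m60 ⊆ -1-100 [E]
E = {-00010, -1-100, 0-010-, 0-1000, 001111, 011--0, 1-0-11, 10-011, 101110}

NO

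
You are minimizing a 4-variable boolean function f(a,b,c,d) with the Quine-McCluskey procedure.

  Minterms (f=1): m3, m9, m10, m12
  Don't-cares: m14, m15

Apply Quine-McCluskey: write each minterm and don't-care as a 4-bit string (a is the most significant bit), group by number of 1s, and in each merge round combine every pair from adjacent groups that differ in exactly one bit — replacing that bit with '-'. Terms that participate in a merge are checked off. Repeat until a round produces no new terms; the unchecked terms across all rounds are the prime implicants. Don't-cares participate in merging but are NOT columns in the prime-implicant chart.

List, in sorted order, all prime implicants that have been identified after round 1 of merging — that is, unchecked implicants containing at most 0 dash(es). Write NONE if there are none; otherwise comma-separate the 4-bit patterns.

0011, 1001

size-2^0 implicants → 0011  1001  1010(✓)  1100(✓)  1110(✓)  1111(✓)
size-2^1 implicants → 1-10  11-0  111-
Unchecked terms (primes): 0011, 1-10, 1001, 11-0, 111-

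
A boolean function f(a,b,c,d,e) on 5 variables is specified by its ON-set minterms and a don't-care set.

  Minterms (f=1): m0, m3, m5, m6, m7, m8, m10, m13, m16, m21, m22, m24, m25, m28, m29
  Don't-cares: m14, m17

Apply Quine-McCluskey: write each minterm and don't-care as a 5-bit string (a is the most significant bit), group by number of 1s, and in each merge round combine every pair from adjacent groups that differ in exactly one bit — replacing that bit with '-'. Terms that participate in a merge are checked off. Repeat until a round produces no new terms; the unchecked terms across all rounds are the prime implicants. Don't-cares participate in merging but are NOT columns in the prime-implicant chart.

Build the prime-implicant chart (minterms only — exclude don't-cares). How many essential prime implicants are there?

5

[col 0] 00000*, 00011*, 00101*, 00110*, 00111*, 01000*, 01010*, 01101*, 01110*, 10000*, 10001*, 10101*, 10110*, 11000*, 11001*, 11100*, 11101*
[col 1] -0000*, -0101*, -0110, -1000*, -1101*, 0-000*, 0-101*, 0-110, 00-11, 001-1, 0011-, 01-10, 010-0, 1-000*, 1-001*, 1-101*, 10-01*, 1000-*, 11-00*, 11-01*, 1100-*, 1110-*
[col 2] --000, --101, 1--01, 1-00-, 11-0-
Prime implicants: --000, --101, -0110, 0-110, 00-11, 001-1, 0011-, 01-10, 010-0, 1--01, 1-00-, 11-0-
PI chart (minterm → PIs covering it):
  0 | --000  (sole → essential)
  3 | 00-11  (sole → essential)
  5 | --101,001-1
  6 | -0110,0-110,0011-
  7 | 00-11,001-1,0011-
  8 | --000,010-0
  10 | 01-10,010-0
  13 | --101  (sole → essential)
  16 | --000,1-00-
  21 | --101,1--01
  22 | -0110  (sole → essential)
  24 | --000,1-00-,11-0-
  25 | 1--01,1-00-,11-0-
  28 | 11-0-  (sole → essential)
  29 | --101,1--01,11-0-
Essential prime implicants: --000, --101, -0110, 00-11, 11-0-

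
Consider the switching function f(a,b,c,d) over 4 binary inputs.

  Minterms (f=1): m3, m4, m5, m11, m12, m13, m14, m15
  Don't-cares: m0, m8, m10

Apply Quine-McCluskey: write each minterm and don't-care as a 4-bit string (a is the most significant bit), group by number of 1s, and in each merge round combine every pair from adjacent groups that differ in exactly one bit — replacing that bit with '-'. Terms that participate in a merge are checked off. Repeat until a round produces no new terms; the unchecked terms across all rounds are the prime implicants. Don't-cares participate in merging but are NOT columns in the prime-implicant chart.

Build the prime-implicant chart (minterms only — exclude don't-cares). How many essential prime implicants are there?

[col 0] 0000*, 0011*, 0100*, 0101*, 1000*, 1010*, 1011*, 1100*, 1101*, 1110*, 1111*
[col 1] -000*, -011, -100*, -101*, 0-00*, 010-*, 1-00*, 1-10*, 1-11*, 10-0*, 101-*, 11-0*, 11-1*, 110-*, 111-*
[col 2] --00, -10-, 1--0, 1-1-, 11--
Prime implicants: --00, -011, -10-, 1--0, 1-1-, 11--
PI chart (minterm → PIs covering it):
  3 | -011  (sole → essential)
  4 | --00,-10-
  5 | -10-  (sole → essential)
  11 | -011,1-1-
  12 | --00,-10-,1--0,11--
  13 | -10-,11--
  14 | 1--0,1-1-,11--
  15 | 1-1-,11--
Essential prime implicants: -011, -10-

2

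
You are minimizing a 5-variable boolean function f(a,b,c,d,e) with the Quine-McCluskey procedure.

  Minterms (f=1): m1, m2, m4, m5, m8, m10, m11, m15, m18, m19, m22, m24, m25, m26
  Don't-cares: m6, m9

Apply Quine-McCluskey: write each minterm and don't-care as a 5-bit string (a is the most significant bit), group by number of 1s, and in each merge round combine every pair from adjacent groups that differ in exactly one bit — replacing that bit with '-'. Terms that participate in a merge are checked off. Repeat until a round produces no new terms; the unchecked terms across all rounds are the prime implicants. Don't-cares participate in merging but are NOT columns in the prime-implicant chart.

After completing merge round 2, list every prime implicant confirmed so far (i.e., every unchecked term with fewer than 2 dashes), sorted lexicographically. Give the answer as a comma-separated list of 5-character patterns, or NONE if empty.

size-2^0 implicants → 00001(✓)  00010(✓)  00100(✓)  00101(✓)  00110(✓)  01000(✓)  01001(✓)  01010(✓)  01011(✓)  01111(✓)  10010(✓)  10011(✓)  10110(✓)  11000(✓)  11001(✓)  11010(✓)
size-2^1 implicants → -0010(✓)  -0110(✓)  -1000(✓)  -1001(✓)  -1010(✓)  0-001  0-010(✓)  00-01  00-10(✓)  001-0  0010-  01-11  010-0(✓)  010-1(✓)  0100-(✓)  0101-(✓)  1-010(✓)  10-10(✓)  1001-  110-0(✓)  1100-(✓)
size-2^2 implicants → --010  -0-10  -10-0  -100-  010--
Unchecked terms (primes): --010, -0-10, -10-0, -100-, 0-001, 00-01, 001-0, 0010-, 01-11, 010--, 1001-

0-001, 00-01, 001-0, 0010-, 01-11, 1001-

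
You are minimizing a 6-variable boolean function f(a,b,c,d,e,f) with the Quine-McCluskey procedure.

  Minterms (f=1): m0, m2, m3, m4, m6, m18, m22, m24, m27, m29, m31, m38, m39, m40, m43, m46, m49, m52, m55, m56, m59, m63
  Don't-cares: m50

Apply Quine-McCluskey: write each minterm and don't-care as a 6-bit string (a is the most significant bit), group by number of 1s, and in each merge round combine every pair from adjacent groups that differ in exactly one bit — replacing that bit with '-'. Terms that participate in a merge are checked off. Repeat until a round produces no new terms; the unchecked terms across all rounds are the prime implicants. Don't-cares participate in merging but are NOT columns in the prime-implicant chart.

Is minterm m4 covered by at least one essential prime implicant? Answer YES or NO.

size-2^0 implicants → 000000(✓)  000010(✓)  000011(✓)  000100(✓)  000110(✓)  010010(✓)  010110(✓)  011000(✓)  011011(✓)  011101(✓)  011111(✓)  100110(✓)  100111(✓)  101000(✓)  101011(✓)  101110(✓)  110001  110010(✓)  110100  110111(✓)  111000(✓)  111011(✓)  111111(✓)
size-2^1 implicants → -00110  -10010  -11000  -11011(✓)  -11111(✓)  0-0010(✓)  0-0110(✓)  000-00(✓)  000-10(✓)  0000-0(✓)  00001-  0001-0(✓)  010-10(✓)  011-11(✓)  0111-1  1-0111  1-1000  1-1011  10-110  10011-  11-111  111-11(✓)
size-2^2 implicants → -11-11  0-0-10  000--0
Unchecked terms (primes): -00110, -10010, -11-11, -11000, 0-0-10, 000--0, 00001-, 0111-1, 1-0111, 1-1000, 1-1011, 10-110, 10011-, 11-111, 110001, 110100
Minterm coverage:
  m0 ⊆ 000--0 [E]
  m2 ⊆ 0-0-10,000--0,00001-
  m3 ⊆ 00001- [E]
  m4 ⊆ 000--0 [E]
  m6 ⊆ -00110,0-0-10,000--0
  m18 ⊆ -10010,0-0-10
  m22 ⊆ 0-0-10 [E]
  m24 ⊆ -11000 [E]
  m27 ⊆ -11-11 [E]
  m29 ⊆ 0111-1 [E]
  m31 ⊆ -11-11,0111-1
  m38 ⊆ -00110,10-110,10011-
  m39 ⊆ 1-0111,10011-
  m40 ⊆ 1-1000 [E]
  m43 ⊆ 1-1011 [E]
  m46 ⊆ 10-110 [E]
  m49 ⊆ 110001 [E]
  m52 ⊆ 110100 [E]
  m55 ⊆ 1-0111,11-111
  m56 ⊆ -11000,1-1000
  m59 ⊆ -11-11,1-1011
  m63 ⊆ -11-11,11-111
E = {-11-11, -11000, 0-0-10, 000--0, 00001-, 0111-1, 1-1000, 1-1011, 10-110, 110001, 110100}

YES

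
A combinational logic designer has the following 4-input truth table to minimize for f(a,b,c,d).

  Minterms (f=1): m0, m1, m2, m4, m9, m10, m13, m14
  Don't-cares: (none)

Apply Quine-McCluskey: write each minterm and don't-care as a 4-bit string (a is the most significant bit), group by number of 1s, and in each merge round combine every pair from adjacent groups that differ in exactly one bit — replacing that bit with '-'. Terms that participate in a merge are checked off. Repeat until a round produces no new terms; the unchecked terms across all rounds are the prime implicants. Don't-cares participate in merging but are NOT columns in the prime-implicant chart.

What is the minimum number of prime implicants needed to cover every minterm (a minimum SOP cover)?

Round 0: 0000✓ 0001✓ 0010✓ 0100✓ 1001✓ 1010✓ 1101✓ 1110✓
Round 1: -001 -010 0-00 00-0 000- 1-01 1-10
PIs = {-001, -010, 0-00, 00-0, 000-, 1-01, 1-10}
Coverage chart:
  m0: 0-00,00-0,000-
  m1: -001,000-
  m2: -010,00-0
  m4: 0-00 ←essential
  m9: -001,1-01
  m10: -010,1-10
  m13: 1-01 ←essential
  m14: 1-10 ←essential
Essential: 0-00, 1-01, 1-10
Petrick residual → -001, -010
Min cover (5 terms): b'c'd + b'cd' + a'c'd' + ac'd + acd'

5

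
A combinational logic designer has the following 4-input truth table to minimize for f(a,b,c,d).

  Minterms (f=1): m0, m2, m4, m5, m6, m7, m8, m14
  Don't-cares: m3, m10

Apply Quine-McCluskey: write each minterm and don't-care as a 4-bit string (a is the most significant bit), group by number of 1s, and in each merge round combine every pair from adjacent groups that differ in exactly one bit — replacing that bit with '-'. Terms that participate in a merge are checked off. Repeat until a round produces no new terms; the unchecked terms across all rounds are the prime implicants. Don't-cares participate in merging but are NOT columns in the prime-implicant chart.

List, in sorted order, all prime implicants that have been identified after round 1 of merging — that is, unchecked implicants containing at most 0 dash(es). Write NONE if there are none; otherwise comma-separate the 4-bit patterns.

NONE

Round 0: 0000✓ 0010✓ 0011✓ 0100✓ 0101✓ 0110✓ 0111✓ 1000✓ 1010✓ 1110✓
Round 1: -000✓ -010✓ -110✓ 0-00✓ 0-10✓ 0-11✓ 00-0✓ 001-✓ 01-0✓ 01-1✓ 010-✓ 011-✓ 1-10✓ 10-0✓
Round 2: --10 -0-0 0--0 0-1- 01--
PIs = {--10, -0-0, 0--0, 0-1-, 01--}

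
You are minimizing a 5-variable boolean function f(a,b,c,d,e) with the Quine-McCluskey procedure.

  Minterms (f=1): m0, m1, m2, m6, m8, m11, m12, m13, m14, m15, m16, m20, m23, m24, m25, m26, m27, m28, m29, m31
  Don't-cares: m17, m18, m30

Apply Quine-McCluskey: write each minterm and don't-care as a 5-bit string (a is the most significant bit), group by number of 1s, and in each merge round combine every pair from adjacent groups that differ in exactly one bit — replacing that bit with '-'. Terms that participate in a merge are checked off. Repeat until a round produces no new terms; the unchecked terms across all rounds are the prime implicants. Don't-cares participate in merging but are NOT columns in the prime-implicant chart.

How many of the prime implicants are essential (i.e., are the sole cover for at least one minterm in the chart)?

5

size-2^0 implicants → 00000(✓)  00001(✓)  00010(✓)  00110(✓)  01000(✓)  01011(✓)  01100(✓)  01101(✓)  01110(✓)  01111(✓)  10000(✓)  10001(✓)  10010(✓)  10100(✓)  10111(✓)  11000(✓)  11001(✓)  11010(✓)  11011(✓)  11100(✓)  11101(✓)  11110(✓)  11111(✓)
size-2^1 implicants → -0000(✓)  -0001(✓)  -0010(✓)  -1000(✓)  -1011(✓)  -1100(✓)  -1101(✓)  -1110(✓)  -1111(✓)  0-000(✓)  0-110  00-10  000-0(✓)  0000-(✓)  01-00(✓)  01-11(✓)  011-0(✓)  011-1(✓)  0110-(✓)  0111-(✓)  1-000(✓)  1-001(✓)  1-010(✓)  1-100(✓)  1-111  10-00(✓)  100-0(✓)  1000-(✓)  11-00(✓)  11-01(✓)  11-10(✓)  11-11(✓)  110-0(✓)  110-1(✓)  1100-(✓)  1101-(✓)  111-0(✓)  111-1(✓)  1110-(✓)  1111-(✓)
size-2^2 implicants → --000  -00-0  -000-  -1-00  -1-11  -11-0(✓)  -11-1(✓)  -110-(✓)  -111-(✓)  011--(✓)  1--00  1-0-0  1-00-  11--0(✓)  11--1(✓)  11-0-(✓)  11-1-(✓)  110--(✓)  111--(✓)
size-2^3 implicants → -11--  11---
Unchecked terms (primes): --000, -00-0, -000-, -1-00, -1-11, -11--, 0-110, 00-10, 1--00, 1-0-0, 1-00-, 1-111, 11---
Minterm coverage:
  m0 ⊆ --000,-00-0,-000-
  m1 ⊆ -000- [E]
  m2 ⊆ -00-0,00-10
  m6 ⊆ 0-110,00-10
  m8 ⊆ --000,-1-00
  m11 ⊆ -1-11 [E]
  m12 ⊆ -1-00,-11--
  m13 ⊆ -11-- [E]
  m14 ⊆ -11--,0-110
  m15 ⊆ -1-11,-11--
  m16 ⊆ --000,-00-0,-000-,1--00,1-0-0,1-00-
  m20 ⊆ 1--00 [E]
  m23 ⊆ 1-111 [E]
  m24 ⊆ --000,-1-00,1--00,1-0-0,1-00-,11---
  m25 ⊆ 1-00-,11---
  m26 ⊆ 1-0-0,11---
  m27 ⊆ -1-11,11---
  m28 ⊆ -1-00,-11--,1--00,11---
  m29 ⊆ -11--,11---
  m31 ⊆ -1-11,-11--,1-111,11---
E = {-000-, -1-11, -11--, 1--00, 1-111}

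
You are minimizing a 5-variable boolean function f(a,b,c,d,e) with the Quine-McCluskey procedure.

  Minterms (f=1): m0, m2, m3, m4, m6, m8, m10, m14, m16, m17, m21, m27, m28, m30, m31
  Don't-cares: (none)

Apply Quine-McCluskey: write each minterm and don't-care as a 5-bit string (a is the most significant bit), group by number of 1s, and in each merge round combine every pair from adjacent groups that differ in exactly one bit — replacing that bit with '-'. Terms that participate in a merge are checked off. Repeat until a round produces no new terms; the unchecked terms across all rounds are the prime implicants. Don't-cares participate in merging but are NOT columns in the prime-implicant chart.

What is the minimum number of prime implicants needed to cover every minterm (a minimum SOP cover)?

8

size-2^0 implicants → 00000(✓)  00010(✓)  00011(✓)  00100(✓)  00110(✓)  01000(✓)  01010(✓)  01110(✓)  10000(✓)  10001(✓)  10101(✓)  11011(✓)  11100(✓)  11110(✓)  11111(✓)
size-2^1 implicants → -0000  -1110  0-000(✓)  0-010(✓)  0-110(✓)  00-00(✓)  00-10(✓)  000-0(✓)  0001-  001-0(✓)  01-10(✓)  010-0(✓)  10-01  1000-  11-11  111-0  1111-
size-2^2 implicants → 0--10  0-0-0  00--0
Unchecked terms (primes): -0000, -1110, 0--10, 0-0-0, 00--0, 0001-, 10-01, 1000-, 11-11, 111-0, 1111-
Minterm coverage:
  m0 ⊆ -0000,0-0-0,00--0
  m2 ⊆ 0--10,0-0-0,00--0,0001-
  m3 ⊆ 0001- [E]
  m4 ⊆ 00--0 [E]
  m6 ⊆ 0--10,00--0
  m8 ⊆ 0-0-0 [E]
  m10 ⊆ 0--10,0-0-0
  m14 ⊆ -1110,0--10
  m16 ⊆ -0000,1000-
  m17 ⊆ 10-01,1000-
  m21 ⊆ 10-01 [E]
  m27 ⊆ 11-11 [E]
  m28 ⊆ 111-0 [E]
  m30 ⊆ -1110,111-0,1111-
  m31 ⊆ 11-11,1111-
E = {0-0-0, 00--0, 0001-, 10-01, 11-11, 111-0}
Petrick residual → -0000, -1110
Cover = b'c'd'e' + bcde' + a'c'e' + a'b'e' + a'b'c'd + ab'd'e + abde + abce'  |cover|=8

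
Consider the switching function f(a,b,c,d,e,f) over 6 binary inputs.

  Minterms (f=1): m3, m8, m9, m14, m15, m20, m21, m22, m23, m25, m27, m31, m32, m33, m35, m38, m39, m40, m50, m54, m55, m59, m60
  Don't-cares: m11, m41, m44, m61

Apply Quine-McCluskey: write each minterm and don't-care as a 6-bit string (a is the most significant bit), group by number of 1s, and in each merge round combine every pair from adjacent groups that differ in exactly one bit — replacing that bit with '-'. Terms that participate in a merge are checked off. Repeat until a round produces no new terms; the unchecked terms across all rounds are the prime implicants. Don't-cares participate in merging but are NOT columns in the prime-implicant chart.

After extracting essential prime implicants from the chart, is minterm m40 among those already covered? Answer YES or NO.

Round 0: 000011✓ 001000✓ 001001✓ 001011✓ 001110✓ 001111✓ 010100✓ 010101✓ 010110✓ 010111✓ 011001✓ 011011✓ 011111✓ 100000✓ 100001✓ 100011✓ 100110✓ 100111✓ 101000✓ 101001✓ 101100✓ 110010✓ 110110✓ 110111✓ 111011✓ 111100✓ 111101✓
Round 1: -00011 -01000✓ -01001✓ -10110✓ -10111✓ -11011 0-1001✓ 0-1011✓ 0-1111✓ 00-011 001-11✓ 0010-1✓ 00100-✓ 00111- 01-111 0101-0✓ 0101-1✓ 01010-✓ 01011-✓ 011-11✓ 0110-1✓ 1-0110✓ 1-0111✓ 1-1100 10-000✓ 10-001✓ 100-11 1000-1 10000-✓ 10011-✓ 101-00 10100-✓ 110-10 11011-✓ 11110-
Round 2: -0100- -1011- 0-1-11 0-10-1 0101-- 1-011- 10-00-
PIs = {-00011, -0100-, -1011-, -11011, 0-1-11, 0-10-1, 00-011, 00111-, 01-111, 0101--, 1-011-, 1-1100, 10-00-, 100-11, 1000-1, 101-00, 110-10, 11110-}
Coverage chart:
  m3: -00011,00-011
  m8: -0100- ←essential
  m9: -0100-,0-10-1
  m14: 00111- ←essential
  m15: 0-1-11,00111-
  m20: 0101-- ←essential
  m21: 0101-- ←essential
  m22: -1011-,0101--
  m23: -1011-,01-111,0101--
  m25: 0-10-1 ←essential
  m27: -11011,0-1-11,0-10-1
  m31: 0-1-11,01-111
  m32: 10-00- ←essential
  m33: 10-00-,1000-1
  m35: -00011,100-11,1000-1
  m38: 1-011- ←essential
  m39: 1-011-,100-11
  m40: -0100-,10-00-,101-00
  m50: 110-10 ←essential
  m54: -1011-,1-011-,110-10
  m55: -1011-,1-011-
  m59: -11011 ←essential
  m60: 1-1100,11110-
Essential: -0100-, -11011, 0-10-1, 00111-, 0101--, 1-011-, 10-00-, 110-10

YES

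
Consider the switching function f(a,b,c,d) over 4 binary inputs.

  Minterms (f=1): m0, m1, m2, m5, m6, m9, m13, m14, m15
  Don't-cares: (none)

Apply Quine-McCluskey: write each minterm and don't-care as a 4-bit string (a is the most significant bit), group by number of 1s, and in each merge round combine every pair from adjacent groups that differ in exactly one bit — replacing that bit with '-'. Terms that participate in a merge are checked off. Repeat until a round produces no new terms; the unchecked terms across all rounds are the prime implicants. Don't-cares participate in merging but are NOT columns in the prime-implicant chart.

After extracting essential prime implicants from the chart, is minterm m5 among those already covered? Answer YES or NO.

size-2^0 implicants → 0000(✓)  0001(✓)  0010(✓)  0101(✓)  0110(✓)  1001(✓)  1101(✓)  1110(✓)  1111(✓)
size-2^1 implicants → -001(✓)  -101(✓)  -110  0-01(✓)  0-10  00-0  000-  1-01(✓)  11-1  111-
size-2^2 implicants → --01
Unchecked terms (primes): --01, -110, 0-10, 00-0, 000-, 11-1, 111-
Minterm coverage:
  m0 ⊆ 00-0,000-
  m1 ⊆ --01,000-
  m2 ⊆ 0-10,00-0
  m5 ⊆ --01 [E]
  m6 ⊆ -110,0-10
  m9 ⊆ --01 [E]
  m13 ⊆ --01,11-1
  m14 ⊆ -110,111-
  m15 ⊆ 11-1,111-
E = {--01}

YES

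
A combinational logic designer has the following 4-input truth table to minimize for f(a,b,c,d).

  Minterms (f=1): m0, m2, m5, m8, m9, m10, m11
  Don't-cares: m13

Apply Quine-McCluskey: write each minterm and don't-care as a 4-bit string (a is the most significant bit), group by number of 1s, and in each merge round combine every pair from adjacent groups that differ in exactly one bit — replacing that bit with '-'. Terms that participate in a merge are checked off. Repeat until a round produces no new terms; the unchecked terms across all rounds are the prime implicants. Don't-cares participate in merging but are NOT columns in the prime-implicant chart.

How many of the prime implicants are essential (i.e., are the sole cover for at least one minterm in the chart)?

size-2^0 implicants → 0000(✓)  0010(✓)  0101(✓)  1000(✓)  1001(✓)  1010(✓)  1011(✓)  1101(✓)
size-2^1 implicants → -000(✓)  -010(✓)  -101  00-0(✓)  1-01  10-0(✓)  10-1(✓)  100-(✓)  101-(✓)
size-2^2 implicants → -0-0  10--
Unchecked terms (primes): -0-0, -101, 1-01, 10--
Minterm coverage:
  m0 ⊆ -0-0 [E]
  m2 ⊆ -0-0 [E]
  m5 ⊆ -101 [E]
  m8 ⊆ -0-0,10--
  m9 ⊆ 1-01,10--
  m10 ⊆ -0-0,10--
  m11 ⊆ 10-- [E]
E = {-0-0, -101, 10--}

3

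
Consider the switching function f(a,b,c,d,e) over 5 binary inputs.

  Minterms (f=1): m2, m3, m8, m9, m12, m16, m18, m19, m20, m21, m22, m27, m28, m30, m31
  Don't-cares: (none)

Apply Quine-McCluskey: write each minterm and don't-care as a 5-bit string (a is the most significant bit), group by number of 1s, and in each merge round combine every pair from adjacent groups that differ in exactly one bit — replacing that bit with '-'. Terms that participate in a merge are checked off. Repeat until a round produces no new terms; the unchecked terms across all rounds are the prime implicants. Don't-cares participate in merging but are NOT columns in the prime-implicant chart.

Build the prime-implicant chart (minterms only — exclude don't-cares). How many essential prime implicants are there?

size-2^0 implicants → 00010(✓)  00011(✓)  01000(✓)  01001(✓)  01100(✓)  10000(✓)  10010(✓)  10011(✓)  10100(✓)  10101(✓)  10110(✓)  11011(✓)  11100(✓)  11110(✓)  11111(✓)
size-2^1 implicants → -0010(✓)  -0011(✓)  -1100  0001-(✓)  01-00  0100-  1-011  1-100(✓)  1-110(✓)  10-00(✓)  10-10(✓)  100-0(✓)  1001-(✓)  101-0(✓)  1010-  11-11  111-0(✓)  1111-
size-2^2 implicants → -001-  1-1-0  10--0
Unchecked terms (primes): -001-, -1100, 01-00, 0100-, 1-011, 1-1-0, 10--0, 1010-, 11-11, 1111-
Minterm coverage:
  m2 ⊆ -001- [E]
  m3 ⊆ -001- [E]
  m8 ⊆ 01-00,0100-
  m9 ⊆ 0100- [E]
  m12 ⊆ -1100,01-00
  m16 ⊆ 10--0 [E]
  m18 ⊆ -001-,10--0
  m19 ⊆ -001-,1-011
  m20 ⊆ 1-1-0,10--0,1010-
  m21 ⊆ 1010- [E]
  m22 ⊆ 1-1-0,10--0
  m27 ⊆ 1-011,11-11
  m28 ⊆ -1100,1-1-0
  m30 ⊆ 1-1-0,1111-
  m31 ⊆ 11-11,1111-
E = {-001-, 0100-, 10--0, 1010-}

4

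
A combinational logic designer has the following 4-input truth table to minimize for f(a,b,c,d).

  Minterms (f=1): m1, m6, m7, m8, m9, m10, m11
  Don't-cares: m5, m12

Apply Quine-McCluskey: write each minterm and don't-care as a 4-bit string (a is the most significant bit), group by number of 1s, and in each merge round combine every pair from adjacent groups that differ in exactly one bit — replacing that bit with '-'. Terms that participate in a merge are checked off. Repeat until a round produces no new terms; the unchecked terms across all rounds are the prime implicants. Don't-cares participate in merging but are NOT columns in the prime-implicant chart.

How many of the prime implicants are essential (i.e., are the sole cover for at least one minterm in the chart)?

2

Round 0: 0001✓ 0101✓ 0110✓ 0111✓ 1000✓ 1001✓ 1010✓ 1011✓ 1100✓
Round 1: -001 0-01 01-1 011- 1-00 10-0✓ 10-1✓ 100-✓ 101-✓
Round 2: 10--
PIs = {-001, 0-01, 01-1, 011-, 1-00, 10--}
Coverage chart:
  m1: -001,0-01
  m6: 011- ←essential
  m7: 01-1,011-
  m8: 1-00,10--
  m9: -001,10--
  m10: 10-- ←essential
  m11: 10-- ←essential
Essential: 011-, 10--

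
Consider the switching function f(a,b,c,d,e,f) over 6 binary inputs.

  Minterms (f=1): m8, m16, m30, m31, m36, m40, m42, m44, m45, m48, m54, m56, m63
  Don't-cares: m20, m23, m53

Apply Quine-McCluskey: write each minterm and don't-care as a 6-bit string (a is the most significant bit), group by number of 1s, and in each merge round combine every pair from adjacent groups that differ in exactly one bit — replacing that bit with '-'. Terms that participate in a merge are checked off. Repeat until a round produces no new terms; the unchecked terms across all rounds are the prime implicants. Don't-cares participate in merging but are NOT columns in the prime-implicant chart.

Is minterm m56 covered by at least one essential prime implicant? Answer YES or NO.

NO

[col 0] 001000*, 010000*, 010100*, 010111*, 011110*, 011111*, 100100*, 101000*, 101010*, 101100*, 101101*, 110000*, 110101, 110110, 111000*, 111111*
[col 1] -01000, -10000, -11111, 01-111, 010-00, 01111-, 1-1000, 10-100, 101-00, 1010-0, 10110-, 11-000
Prime implicants: -01000, -10000, -11111, 01-111, 010-00, 01111-, 1-1000, 10-100, 101-00, 1010-0, 10110-, 11-000, 110101, 110110
PI chart (minterm → PIs covering it):
  8 | -01000  (sole → essential)
  16 | -10000,010-00
  30 | 01111-  (sole → essential)
  31 | -11111,01-111,01111-
  36 | 10-100  (sole → essential)
  40 | -01000,1-1000,101-00,1010-0
  42 | 1010-0  (sole → essential)
  44 | 10-100,101-00,10110-
  45 | 10110-  (sole → essential)
  48 | -10000,11-000
  54 | 110110  (sole → essential)
  56 | 1-1000,11-000
  63 | -11111  (sole → essential)
Essential prime implicants: -01000, -11111, 01111-, 10-100, 1010-0, 10110-, 110110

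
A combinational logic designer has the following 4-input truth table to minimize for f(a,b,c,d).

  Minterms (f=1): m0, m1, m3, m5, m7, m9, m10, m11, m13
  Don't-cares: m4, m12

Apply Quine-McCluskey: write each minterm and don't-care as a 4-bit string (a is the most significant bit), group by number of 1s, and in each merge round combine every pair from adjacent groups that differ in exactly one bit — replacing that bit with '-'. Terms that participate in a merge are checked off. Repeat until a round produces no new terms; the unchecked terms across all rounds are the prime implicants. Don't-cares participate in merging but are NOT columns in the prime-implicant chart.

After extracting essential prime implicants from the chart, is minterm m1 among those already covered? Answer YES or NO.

size-2^0 implicants → 0000(✓)  0001(✓)  0011(✓)  0100(✓)  0101(✓)  0111(✓)  1001(✓)  1010(✓)  1011(✓)  1100(✓)  1101(✓)
size-2^1 implicants → -001(✓)  -011(✓)  -100(✓)  -101(✓)  0-00(✓)  0-01(✓)  0-11(✓)  00-1(✓)  000-(✓)  01-1(✓)  010-(✓)  1-01(✓)  10-1(✓)  101-  110-(✓)
size-2^2 implicants → --01  -0-1  -10-  0--1  0-0-
Unchecked terms (primes): --01, -0-1, -10-, 0--1, 0-0-, 101-
Minterm coverage:
  m0 ⊆ 0-0- [E]
  m1 ⊆ --01,-0-1,0--1,0-0-
  m3 ⊆ -0-1,0--1
  m5 ⊆ --01,-10-,0--1,0-0-
  m7 ⊆ 0--1 [E]
  m9 ⊆ --01,-0-1
  m10 ⊆ 101- [E]
  m11 ⊆ -0-1,101-
  m13 ⊆ --01,-10-
E = {0--1, 0-0-, 101-}

YES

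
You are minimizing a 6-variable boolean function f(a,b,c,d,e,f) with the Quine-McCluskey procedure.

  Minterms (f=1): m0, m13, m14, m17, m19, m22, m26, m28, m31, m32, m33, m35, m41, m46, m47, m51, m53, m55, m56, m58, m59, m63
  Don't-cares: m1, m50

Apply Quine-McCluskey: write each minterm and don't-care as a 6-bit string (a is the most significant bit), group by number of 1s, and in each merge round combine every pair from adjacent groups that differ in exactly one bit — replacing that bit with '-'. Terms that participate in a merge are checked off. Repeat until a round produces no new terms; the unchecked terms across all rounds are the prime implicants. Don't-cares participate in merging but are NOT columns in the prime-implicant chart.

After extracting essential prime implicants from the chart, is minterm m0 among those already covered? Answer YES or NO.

[col 0] 000000*, 000001*, 001101, 001110*, 010001*, 010011*, 010110, 011010*, 011100, 011111*, 100000*, 100001*, 100011*, 101001*, 101110*, 101111*, 110010*, 110011*, 110101*, 110111*, 111000*, 111010*, 111011*, 111111*
[col 1] -00000*, -00001*, -01110, -10011, -11010, -11111, 0-0001, 00000-*, 0100-1, 1-0011, 1-1111, 10-001, 1000-1, 10000-*, 10111-, 11-010*, 11-011*, 11-111*, 110-11*, 11001-*, 1101-1, 111-11*, 1110-0, 11101-*
[col 2] -0000-, 11--11, 11-01-
Prime implicants: -0000-, -01110, -10011, -11010, -11111, 0-0001, 001101, 0100-1, 010110, 011100, 1-0011, 1-1111, 10-001, 1000-1, 10111-, 11--11, 11-01-, 1101-1, 1110-0
PI chart (minterm → PIs covering it):
  0 | -0000-  (sole → essential)
  13 | 001101  (sole → essential)
  14 | -01110  (sole → essential)
  17 | 0-0001,0100-1
  19 | -10011,0100-1
  22 | 010110  (sole → essential)
  26 | -11010  (sole → essential)
  28 | 011100  (sole → essential)
  31 | -11111  (sole → essential)
  32 | -0000-  (sole → essential)
  33 | -0000-,10-001,1000-1
  35 | 1-0011,1000-1
  41 | 10-001  (sole → essential)
  46 | -01110,10111-
  47 | 1-1111,10111-
  51 | -10011,1-0011,11--11,11-01-
  53 | 1101-1  (sole → essential)
  55 | 11--11,1101-1
  56 | 1110-0  (sole → essential)
  58 | -11010,11-01-,1110-0
  59 | 11--11,11-01-
  63 | -11111,1-1111,11--11
Essential prime implicants: -0000-, -01110, -11010, -11111, 001101, 010110, 011100, 10-001, 1101-1, 1110-0

YES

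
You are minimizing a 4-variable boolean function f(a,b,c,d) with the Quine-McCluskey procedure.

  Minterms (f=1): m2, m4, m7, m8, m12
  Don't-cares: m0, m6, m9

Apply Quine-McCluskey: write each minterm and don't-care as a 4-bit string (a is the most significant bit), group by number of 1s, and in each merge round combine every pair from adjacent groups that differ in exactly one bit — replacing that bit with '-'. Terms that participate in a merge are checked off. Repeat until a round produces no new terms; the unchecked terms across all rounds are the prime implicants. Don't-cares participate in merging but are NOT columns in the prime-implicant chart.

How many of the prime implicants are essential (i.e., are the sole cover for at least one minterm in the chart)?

Round 0: 0000✓ 0010✓ 0100✓ 0110✓ 0111✓ 1000✓ 1001✓ 1100✓
Round 1: -000✓ -100✓ 0-00✓ 0-10✓ 00-0✓ 01-0✓ 011- 1-00✓ 100-
Round 2: --00 0--0
PIs = {--00, 0--0, 011-, 100-}
Coverage chart:
  m2: 0--0 ←essential
  m4: --00,0--0
  m7: 011- ←essential
  m8: --00,100-
  m12: --00 ←essential
Essential: --00, 0--0, 011-

3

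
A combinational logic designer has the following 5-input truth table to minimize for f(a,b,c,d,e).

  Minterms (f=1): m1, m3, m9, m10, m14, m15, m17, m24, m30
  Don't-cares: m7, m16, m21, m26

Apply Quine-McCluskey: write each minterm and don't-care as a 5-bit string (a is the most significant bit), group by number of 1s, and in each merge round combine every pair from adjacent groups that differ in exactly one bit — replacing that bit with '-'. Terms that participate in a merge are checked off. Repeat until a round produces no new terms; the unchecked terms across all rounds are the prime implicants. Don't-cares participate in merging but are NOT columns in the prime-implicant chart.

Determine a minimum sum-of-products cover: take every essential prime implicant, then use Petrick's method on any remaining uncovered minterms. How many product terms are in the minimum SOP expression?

size-2^0 implicants → 00001(✓)  00011(✓)  00111(✓)  01001(✓)  01010(✓)  01110(✓)  01111(✓)  10000(✓)  10001(✓)  10101(✓)  11000(✓)  11010(✓)  11110(✓)
size-2^1 implicants → -0001  -1010(✓)  -1110(✓)  0-001  0-111  00-11  000-1  01-10(✓)  0111-  1-000  10-01  1000-  11-10(✓)  110-0
size-2^2 implicants → -1-10
Unchecked terms (primes): -0001, -1-10, 0-001, 0-111, 00-11, 000-1, 0111-, 1-000, 10-01, 1000-, 110-0
Minterm coverage:
  m1 ⊆ -0001,0-001,000-1
  m3 ⊆ 00-11,000-1
  m9 ⊆ 0-001 [E]
  m10 ⊆ -1-10 [E]
  m14 ⊆ -1-10,0111-
  m15 ⊆ 0-111,0111-
  m17 ⊆ -0001,10-01,1000-
  m24 ⊆ 1-000,110-0
  m30 ⊆ -1-10 [E]
E = {-1-10, 0-001}
Petrick residual → -0001, 0-111, 00-11, 1-000
Cover = b'c'd'e + bde' + a'c'd'e + a'cde + a'b'de + ac'd'e'  |cover|=6

6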